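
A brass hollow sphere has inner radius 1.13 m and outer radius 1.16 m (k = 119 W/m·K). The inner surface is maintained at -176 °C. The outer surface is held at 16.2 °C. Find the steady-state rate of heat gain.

Q = 1.26×10^7 W

Q = 4πk·ΔT/(1/r₁ − 1/r₂) = 4π × 119 × 192.2 / (1/1.13 − 1/1.16) = 1.26×10^7 W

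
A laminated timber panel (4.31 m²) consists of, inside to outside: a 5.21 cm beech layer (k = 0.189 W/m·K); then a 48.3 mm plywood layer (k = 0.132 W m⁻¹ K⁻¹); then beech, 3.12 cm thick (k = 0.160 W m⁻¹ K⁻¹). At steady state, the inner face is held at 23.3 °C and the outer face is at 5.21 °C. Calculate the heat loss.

Resistance network (inner→outer):
  R_beech = L/(kA) = 0.0521/(0.189·4.31) = 0.06396 K/W
  R_plywood = L/(kA) = 0.0483/(0.132·4.31) = 0.08490 K/W
  R_beech = L/(kA) = 0.0312/(0.160·4.31) = 0.04524 K/W
ΣR = 0.06396 + 0.08490 + 0.04524 = 0.1941 K/W
Q = ΔT/ΣR = (23.3 °C − 5.21 °C)/0.1941 = 93.2 W

Q = 93.2 W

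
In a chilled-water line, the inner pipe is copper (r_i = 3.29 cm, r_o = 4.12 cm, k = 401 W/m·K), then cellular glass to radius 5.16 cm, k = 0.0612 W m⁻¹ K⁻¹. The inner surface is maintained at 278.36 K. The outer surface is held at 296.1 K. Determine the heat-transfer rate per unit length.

Q' = 30.3 W/m

Resistance network (inner→outer):
  R'_copper = ln(0.0412/0.0329)/(2πk) = 0.2250/(2π·401) = 8.929×10^-5 m·K/W
  R'_cellular glass = ln(0.0516/0.0412)/(2πk) = 0.2251/(2π·0.0612) = 0.5853 m·K/W
ΣR = 8.929×10^-5 + 0.5853 = 0.5854 m·K/W
Q' = ΔT/ΣR = (278.36 K − 296.1 K)/0.5854 = -30.3 W/m
(Negative Q' ⇒ heat flows inward; heat gain = 30.3 W/m.)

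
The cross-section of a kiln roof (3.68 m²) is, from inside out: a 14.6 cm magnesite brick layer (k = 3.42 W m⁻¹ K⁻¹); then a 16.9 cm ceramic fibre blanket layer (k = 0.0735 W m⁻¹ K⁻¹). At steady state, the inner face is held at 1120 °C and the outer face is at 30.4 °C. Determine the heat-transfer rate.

Resistance network (inner→outer):
  R_magnesite brick = L/(kA) = 0.146/(3.42·3.68) = 0.01160 K/W
  R_ceramic fibre blanket = L/(kA) = 0.169/(0.0735·3.68) = 0.6248 K/W
ΣR = 0.01160 + 0.6248 = 0.6364 K/W
Q = ΔT/ΣR = (1120 °C − 30.4 °C)/0.6364 = 1710 W

Q = 1710 W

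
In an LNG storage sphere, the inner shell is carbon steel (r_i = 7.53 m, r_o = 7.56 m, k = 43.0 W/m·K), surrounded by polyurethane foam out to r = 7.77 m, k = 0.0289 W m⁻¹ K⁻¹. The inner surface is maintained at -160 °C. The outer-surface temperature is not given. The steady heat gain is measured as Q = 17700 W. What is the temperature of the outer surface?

Sum the resistances:
  R_carbon steel = (1/7.53 − 1/7.56)/(4πk) = 5.270×10^-4/(4π·43.0) = 9.753×10^-7 K/W
  R_polyurethane foam = (1/7.56 − 1/7.77)/(4πk) = 0.003575/(4π·0.0289) = 0.009844 K/W
ΣR = 0.009845 K/W
ΔT = Q·ΣR = 17700 × 0.009845 = 174.3 K
Heat flows inward, so T_out = T_in + ΔT = -160 + 174.3 = 14.3 °C

T_out = 14.3 °C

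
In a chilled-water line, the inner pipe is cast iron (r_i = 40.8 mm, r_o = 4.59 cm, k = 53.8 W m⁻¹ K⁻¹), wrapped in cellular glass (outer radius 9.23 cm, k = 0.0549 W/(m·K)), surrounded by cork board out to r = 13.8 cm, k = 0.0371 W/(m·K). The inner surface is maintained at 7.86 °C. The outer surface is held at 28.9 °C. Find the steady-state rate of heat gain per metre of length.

Q' = 5.61 W/m

Resistance network (inner→outer):
  R'_cast iron = ln(0.0459/0.0408)/(2πk) = 0.1178/(2π·53.8) = 3.484×10^-4 m·K/W
  R'_cellular glass = ln(0.0923/0.0459)/(2πk) = 0.6986/(2π·0.0549) = 2.025 m·K/W
  R'_cork board = ln(0.138/0.0923)/(2πk) = 0.4022/(2π·0.0371) = 1.725 m·K/W
ΣR = 3.484×10^-4 + 2.025 + 1.725 = 3.750 m·K/W
Q' = ΔT/ΣR = (7.86 °C − 28.9 °C)/3.750 = -5.61 W/m
(Negative Q' ⇒ heat flows inward; heat gain = 5.61 W/m.)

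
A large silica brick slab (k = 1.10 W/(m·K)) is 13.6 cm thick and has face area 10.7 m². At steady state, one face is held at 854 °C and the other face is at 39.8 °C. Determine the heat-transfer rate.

Q = kA·ΔT/L = 1.10 × 10.7 × |854 °C − 39.8 °C| / 0.136 = 70500 W

Q = 70.5 kW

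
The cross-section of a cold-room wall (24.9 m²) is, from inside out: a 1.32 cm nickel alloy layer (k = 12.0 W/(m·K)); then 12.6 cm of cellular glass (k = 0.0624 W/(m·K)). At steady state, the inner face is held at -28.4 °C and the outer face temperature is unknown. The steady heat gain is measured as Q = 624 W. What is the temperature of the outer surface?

T_out = 22.2 °C

Sum the resistances:
  R_nickel alloy = L/(kA) = 0.0132/(12.0·24.9) = 4.418×10^-5 K/W
  R_cellular glass = L/(kA) = 0.126/(0.0624·24.9) = 0.08109 K/W
ΣR = 0.08114 K/W
ΔT = Q·ΣR = 624 × 0.08114 = 50.63 K
Heat flows inward, so T_out = T_in + ΔT = -28.4 + 50.63 = 22.2 °C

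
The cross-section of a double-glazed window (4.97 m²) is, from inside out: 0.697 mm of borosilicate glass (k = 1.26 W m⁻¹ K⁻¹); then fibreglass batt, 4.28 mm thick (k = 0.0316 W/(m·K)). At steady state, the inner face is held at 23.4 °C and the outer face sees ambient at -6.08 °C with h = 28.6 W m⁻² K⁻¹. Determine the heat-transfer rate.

Series thermal resistances, inner to outer:
  R_borosilicate glass = L/(kA) = 6.97×10^-4/(1.26·4.97) = 1.113×10^-4 K/W
  R_fibreglass batt = L/(kA) = 0.00428/(0.0316·4.97) = 0.02725 K/W
  R_conv,out = 1/(hA) = 1/(28.6·4.97) = 0.007035 K/W
ΣR = 1.113×10^-4 + 0.02725 + 0.007035 = 0.03440 K/W
Q = ΔT/ΣR = (23.4 °C − -6.08 °C)/0.03440 = 857 W

Q = 857 W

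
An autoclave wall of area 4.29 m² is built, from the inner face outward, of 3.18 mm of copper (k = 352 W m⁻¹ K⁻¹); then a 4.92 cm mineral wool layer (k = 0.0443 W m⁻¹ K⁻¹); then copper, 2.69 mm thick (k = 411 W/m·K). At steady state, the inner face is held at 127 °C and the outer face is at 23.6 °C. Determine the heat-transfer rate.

Resistance network (inner→outer):
  R_copper = L/(kA) = 0.00318/(352·4.29) = 2.106×10^-6 K/W
  R_mineral wool = L/(kA) = 0.0492/(0.0443·4.29) = 0.2589 K/W
  R_copper = L/(kA) = 0.00269/(411·4.29) = 1.526×10^-6 K/W
ΣR = 2.106×10^-6 + 0.2589 + 1.526×10^-6 = 0.2589 K/W
Q = ΔT/ΣR = (127 °C − 23.6 °C)/0.2589 = 399 W

Q = 399 W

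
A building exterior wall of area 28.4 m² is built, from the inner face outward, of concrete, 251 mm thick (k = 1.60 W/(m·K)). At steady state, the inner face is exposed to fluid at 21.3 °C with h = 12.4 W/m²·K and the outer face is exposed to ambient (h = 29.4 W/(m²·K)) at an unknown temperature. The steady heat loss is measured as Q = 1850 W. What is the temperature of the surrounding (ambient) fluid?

T_out = 3.61 °C

Series resistances:
  R_conv,in = 1/(hA) = 1/(12.4·28.4) = 0.002840 K/W
  R_concrete = L/(kA) = 0.251/(1.60·28.4) = 0.005524 K/W
  R_conv,out = 1/(hA) = 1/(29.4·28.4) = 0.001198 K/W
ΣR = 0.009561 K/W
ΔT = Q·ΣR = 1850 × 0.009561 = 17.69 K
Heat flows outward, so T_out = T_in − ΔT = 21.3 − 17.69 = 3.61 °C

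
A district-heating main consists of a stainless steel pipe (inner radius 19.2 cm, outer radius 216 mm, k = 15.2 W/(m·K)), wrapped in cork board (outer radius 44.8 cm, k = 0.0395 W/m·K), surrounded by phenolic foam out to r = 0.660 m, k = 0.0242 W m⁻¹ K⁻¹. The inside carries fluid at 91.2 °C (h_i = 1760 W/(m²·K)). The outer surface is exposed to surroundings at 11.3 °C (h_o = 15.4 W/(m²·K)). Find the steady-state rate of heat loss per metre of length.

Resistance network (inner→outer):
  R'_conv,in = 1/(2πr h) = 1/(2π·0.192·1760) = 4.710×10^-4 m·K/W
  R'_stainless steel = ln(0.216/0.192)/(2πk) = 0.1178/(2π·15.2) = 0.001233 m·K/W
  R'_cork board = ln(0.448/0.216)/(2πk) = 0.7295/(2π·0.0395) = 2.939 m·K/W
  R'_phenolic foam = ln(0.660/0.448)/(2πk) = 0.3874/(2π·0.0242) = 2.548 m·K/W
  R'_conv,out = 1/(2πr h) = 1/(2π·0.660·15.4) = 0.01566 m·K/W
ΣR = 4.710×10^-4 + 0.001233 + 2.939 + 2.548 + 0.01566 = 5.504 m·K/W
Q' = ΔT/ΣR = (91.2 °C − 11.3 °C)/5.504 = 14.5 W/m

Q' = 14.5 W/m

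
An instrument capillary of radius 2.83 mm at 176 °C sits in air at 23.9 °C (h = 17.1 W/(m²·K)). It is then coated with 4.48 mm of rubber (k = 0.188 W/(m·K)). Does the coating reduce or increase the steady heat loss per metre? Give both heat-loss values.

increases: 46.2 → 73.2 W/m

Critical radius for a cylinder: r_cr = k/h = 0.0110 m = 1.10 cm.
Outer radius after coating: r₂ = 0.00283 + 0.00448 = 0.00731 m.
Since r₁ < r_cr and r₂ ≤ r_cr, the coating moves toward the maximum at r_cr — heat loss rises.
Bare: R = 1/(2πr₁h) = 3.289 m·K/W; Q = 152.1/3.289 = 46.2 W/m.
Coated: R = R_cond + R_conv = 2.077 m·K/W; Q = 152.1/2.077 = 73.2 W/m.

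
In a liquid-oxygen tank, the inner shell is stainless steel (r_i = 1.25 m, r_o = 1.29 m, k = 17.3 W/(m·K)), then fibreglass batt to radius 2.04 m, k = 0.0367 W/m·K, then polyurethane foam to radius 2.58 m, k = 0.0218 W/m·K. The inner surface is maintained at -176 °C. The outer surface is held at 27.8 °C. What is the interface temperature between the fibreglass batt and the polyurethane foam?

Resistance network (inner→outer):
  R_stainless steel = (1/1.25 − 1/1.29)/(4πk) = 0.02481/(4π·17.3) = 1.141×10^-4 K/W
  R_fibreglass batt = (1/1.29 − 1/2.04)/(4πk) = 0.2850/(4π·0.0367) = 0.6180 K/W
  R_polyurethane foam = (1/2.04 − 1/2.58)/(4πk) = 0.1026/(4π·0.0218) = 0.3745 K/W
ΣR = 1.141×10^-4 + 0.6180 + 0.3745 = 0.9926 K/W
Q = ΔT/ΣR = (-176 °C − 27.8 °C)/0.9926 = -205.3 W
From the inner boundary to the fibreglass batt/polyurethane foam interface, ΣR_partial = 0.6181 K/W.
T_interface = T_in − Q·ΣR_partial = -176 °C − (-205.3)(0.6181) = -49.1 °C

T = -49.1 °C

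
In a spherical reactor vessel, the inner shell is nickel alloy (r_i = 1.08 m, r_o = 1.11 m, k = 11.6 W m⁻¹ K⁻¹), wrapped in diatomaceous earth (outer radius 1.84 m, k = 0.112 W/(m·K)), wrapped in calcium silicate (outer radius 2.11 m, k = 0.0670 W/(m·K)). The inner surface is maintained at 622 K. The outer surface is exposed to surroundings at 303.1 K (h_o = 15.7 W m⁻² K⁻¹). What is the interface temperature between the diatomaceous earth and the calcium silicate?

T = 382 K

Series thermal resistances, inner to outer:
  R_nickel alloy = (1/1.08 − 1/1.11)/(4πk) = 0.02503/(4π·11.6) = 1.717×10^-4 K/W
  R_diatomaceous earth = (1/1.11 − 1/1.84)/(4πk) = 0.3574/(4π·0.112) = 0.2540 K/W
  R_calcium silicate = (1/1.84 − 1/2.11)/(4πk) = 0.06954/(4π·0.0670) = 0.08260 K/W
  R_conv,out = 1/(4πr²h) = 1/(4π·2.11²·15.7) = 0.001138 K/W
ΣR = 1.717×10^-4 + 0.2540 + 0.08260 + 0.001138 = 0.3379 K/W
Q = ΔT/ΣR = (622 K − 303.1 K)/0.3379 = 943.8 W
From the inner boundary to the diatomaceous earth/calcium silicate interface, ΣR_partial = 0.2542 K/W.
T_interface = T_in − Q·ΣR_partial = 622 K − (943.8)(0.2542) = 382 K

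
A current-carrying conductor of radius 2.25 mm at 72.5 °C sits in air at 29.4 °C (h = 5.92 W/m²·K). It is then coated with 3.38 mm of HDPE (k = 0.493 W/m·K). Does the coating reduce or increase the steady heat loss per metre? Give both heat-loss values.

increases: 3.61 → 8.50 W/m

Critical radius for a cylinder: r_cr = k/h = 0.0833 m = 8.33 cm.
Outer radius after coating: r₂ = 0.00225 + 0.00338 = 0.00563 m.
Since r₁ < r_cr and r₂ ≤ r_cr, the coating moves toward the maximum at r_cr — heat loss rises.
Bare: R = 1/(2πr₁h) = 11.95 m·K/W; Q = 43.1/11.95 = 3.61 W/m.
Coated: R = R_cond + R_conv = 5.071 m·K/W; Q = 43.1/5.071 = 8.50 W/m.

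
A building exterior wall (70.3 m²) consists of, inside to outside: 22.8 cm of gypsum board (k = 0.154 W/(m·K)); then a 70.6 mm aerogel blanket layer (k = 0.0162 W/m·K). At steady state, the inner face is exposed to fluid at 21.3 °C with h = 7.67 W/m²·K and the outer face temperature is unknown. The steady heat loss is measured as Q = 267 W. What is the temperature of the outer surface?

Series resistances:
  R_conv,in = 1/(hA) = 1/(7.67·70.3) = 0.001855 K/W
  R_gypsum board = L/(kA) = 0.228/(0.154·70.3) = 0.02106 K/W
  R_aerogel blanket = L/(kA) = 0.0706/(0.0162·70.3) = 0.06199 K/W
ΣR = 0.08491 K/W
ΔT = Q·ΣR = 267 × 0.08491 = 22.67 K
Heat flows outward, so T_out = T_in − ΔT = 21.3 − 22.67 = -1.37 °C

T_out = -1.37 °C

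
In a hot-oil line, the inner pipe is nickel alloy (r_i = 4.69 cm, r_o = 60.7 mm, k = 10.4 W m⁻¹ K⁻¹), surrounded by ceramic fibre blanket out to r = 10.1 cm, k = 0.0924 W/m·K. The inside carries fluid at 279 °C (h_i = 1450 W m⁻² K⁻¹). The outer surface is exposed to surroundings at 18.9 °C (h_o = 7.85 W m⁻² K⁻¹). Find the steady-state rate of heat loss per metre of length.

Series thermal resistances, inner to outer:
  R'_conv,in = 1/(2πr h) = 1/(2π·0.0469·1450) = 0.002340 m·K/W
  R'_nickel alloy = ln(0.0607/0.0469)/(2πk) = 0.2579/(2π·10.4) = 0.003947 m·K/W
  R'_ceramic fibre blanket = ln(0.101/0.0607)/(2πk) = 0.5092/(2π·0.0924) = 0.8770 m·K/W
  R'_conv,out = 1/(2πr h) = 1/(2π·0.101·7.85) = 0.2007 m·K/W
ΣR = 0.002340 + 0.003947 + 0.8770 + 0.2007 = 1.084 m·K/W
Q' = ΔT/ΣR = (279 °C − 18.9 °C)/1.084 = 240 W/m

Q' = 240 W/m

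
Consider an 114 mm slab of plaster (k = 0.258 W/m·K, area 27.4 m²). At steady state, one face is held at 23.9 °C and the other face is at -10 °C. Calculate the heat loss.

Q = 2.10 kW

Q = kA·ΔT/L = 0.258 × 27.4 × |23.9 °C − -10 °C| / 0.114 = 2100 W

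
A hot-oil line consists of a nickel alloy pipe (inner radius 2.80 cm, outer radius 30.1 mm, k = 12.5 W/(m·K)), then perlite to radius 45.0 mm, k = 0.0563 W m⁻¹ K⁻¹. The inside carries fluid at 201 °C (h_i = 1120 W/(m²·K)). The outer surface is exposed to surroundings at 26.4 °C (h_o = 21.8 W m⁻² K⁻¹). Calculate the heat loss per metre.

Series thermal resistances, inner to outer:
  R'_conv,in = 1/(2πr h) = 1/(2π·0.0280·1120) = 0.005075 m·K/W
  R'_nickel alloy = ln(0.0301/0.0280)/(2πk) = 0.07232/(2π·12.5) = 9.208×10^-4 m·K/W
  R'_perlite = ln(0.0450/0.0301)/(2πk) = 0.4021/(2π·0.0563) = 1.137 m·K/W
  R'_conv,out = 1/(2πr h) = 1/(2π·0.0450·21.8) = 0.1622 m·K/W
ΣR = 0.005075 + 9.208×10^-4 + 1.137 + 0.1622 = 1.305 m·K/W
Q' = ΔT/ΣR = (201 °C − 26.4 °C)/1.305 = 134 W/m

Q' = 134 W/m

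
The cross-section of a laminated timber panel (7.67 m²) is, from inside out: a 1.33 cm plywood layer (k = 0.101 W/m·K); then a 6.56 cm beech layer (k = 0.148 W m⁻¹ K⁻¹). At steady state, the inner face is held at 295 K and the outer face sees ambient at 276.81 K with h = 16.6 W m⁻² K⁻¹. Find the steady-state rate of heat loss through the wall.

Q = 220 W

Resistance network (inner→outer):
  R_plywood = L/(kA) = 0.0133/(0.101·7.67) = 0.01717 K/W
  R_beech = L/(kA) = 0.0656/(0.148·7.67) = 0.05779 K/W
  R_conv,out = 1/(hA) = 1/(16.6·7.67) = 0.007854 K/W
ΣR = 0.01717 + 0.05779 + 0.007854 = 0.08281 K/W
Q = ΔT/ΣR = (295 K − 276.81 K)/0.08281 = 220 W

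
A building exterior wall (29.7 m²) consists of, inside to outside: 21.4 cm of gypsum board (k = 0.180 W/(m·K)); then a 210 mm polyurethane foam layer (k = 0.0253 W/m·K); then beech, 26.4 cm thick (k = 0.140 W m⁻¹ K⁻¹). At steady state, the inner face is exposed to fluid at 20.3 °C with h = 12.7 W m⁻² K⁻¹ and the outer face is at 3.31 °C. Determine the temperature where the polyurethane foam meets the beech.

Treat each layer as a resistance in series:
  R_conv,in = 1/(hA) = 1/(12.7·29.7) = 0.002651 K/W
  R_gypsum board = L/(kA) = 0.214/(0.180·29.7) = 0.04003 K/W
  R_polyurethane foam = L/(kA) = 0.210/(0.0253·29.7) = 0.2795 K/W
  R_beech = L/(kA) = 0.264/(0.140·29.7) = 0.06349 K/W
ΣR = 0.002651 + 0.04003 + 0.2795 + 0.06349 = 0.3857 K/W
Q = ΔT/ΣR = (20.3 °C − 3.31 °C)/0.3857 = 44.05 W
From the inner boundary to the polyurethane foam/beech interface, ΣR_partial = 0.3222 K/W.
T_interface = T_in − Q·ΣR_partial = 20.3 °C − (44.05)(0.3222) = 6.11 °C

T = 6.11 °C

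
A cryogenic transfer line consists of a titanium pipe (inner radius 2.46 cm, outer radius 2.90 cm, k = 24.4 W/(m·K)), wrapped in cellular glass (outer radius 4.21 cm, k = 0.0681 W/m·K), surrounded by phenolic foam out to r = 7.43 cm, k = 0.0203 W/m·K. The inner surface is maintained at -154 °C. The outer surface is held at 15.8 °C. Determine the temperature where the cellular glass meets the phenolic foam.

Resistance network (inner→outer):
  R'_titanium = ln(0.0290/0.0246)/(2πk) = 0.1645/(2π·24.4) = 0.001073 m·K/W
  R'_cellular glass = ln(0.0421/0.0290)/(2πk) = 0.3728/(2π·0.0681) = 0.8711 m·K/W
  R'_phenolic foam = ln(0.0743/0.0421)/(2πk) = 0.5681/(2π·0.0203) = 4.454 m·K/W
ΣR = 0.001073 + 0.8711 + 4.454 = 5.326 m·K/W
Q' = ΔT/ΣR = (-154 °C − 15.8 °C)/5.326 = -31.88 W/m
From the inner boundary to the cellular glass/phenolic foam interface, ΣR_partial = 0.8722 m·K/W.
T_interface = T_in − Q'·ΣR_partial = -154 °C − (-31.88)(0.8722) = -126 °C

T = -126 °C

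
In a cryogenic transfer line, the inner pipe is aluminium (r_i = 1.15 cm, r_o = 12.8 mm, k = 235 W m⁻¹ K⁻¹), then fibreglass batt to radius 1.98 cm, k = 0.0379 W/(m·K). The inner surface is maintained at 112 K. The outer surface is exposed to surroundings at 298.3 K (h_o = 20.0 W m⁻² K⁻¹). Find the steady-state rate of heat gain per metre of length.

Resistance network (inner→outer):
  R'_aluminium = ln(0.0128/0.0115)/(2πk) = 0.1071/(2π·235) = 7.253×10^-5 m·K/W
  R'_fibreglass batt = ln(0.0198/0.0128)/(2πk) = 0.4362/(2π·0.0379) = 1.832 m·K/W
  R'_conv,out = 1/(2πr h) = 1/(2π·0.0198·20.0) = 0.4019 m·K/W
ΣR = 7.253×10^-5 + 1.832 + 0.4019 = 2.234 m·K/W
Q' = ΔT/ΣR = (112 K − 298.3 K)/2.234 = -83.4 W/m
(Negative Q' ⇒ heat flows inward; heat gain = 83.4 W/m.)

Q' = 83.4 W/m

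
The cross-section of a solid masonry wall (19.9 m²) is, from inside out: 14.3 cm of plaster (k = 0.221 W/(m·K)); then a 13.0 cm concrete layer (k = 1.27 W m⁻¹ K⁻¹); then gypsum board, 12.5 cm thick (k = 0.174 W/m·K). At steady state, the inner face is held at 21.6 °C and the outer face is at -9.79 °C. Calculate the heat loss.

Q = 426 W

Series thermal resistances, inner to outer:
  R_plaster = L/(kA) = 0.143/(0.221·19.9) = 0.03252 K/W
  R_concrete = L/(kA) = 0.130/(1.27·19.9) = 0.005144 K/W
  R_gypsum board = L/(kA) = 0.125/(0.174·19.9) = 0.03610 K/W
ΣR = 0.03252 + 0.005144 + 0.03610 = 0.07376 K/W
Q = ΔT/ΣR = (21.6 °C − -9.79 °C)/0.07376 = 426 W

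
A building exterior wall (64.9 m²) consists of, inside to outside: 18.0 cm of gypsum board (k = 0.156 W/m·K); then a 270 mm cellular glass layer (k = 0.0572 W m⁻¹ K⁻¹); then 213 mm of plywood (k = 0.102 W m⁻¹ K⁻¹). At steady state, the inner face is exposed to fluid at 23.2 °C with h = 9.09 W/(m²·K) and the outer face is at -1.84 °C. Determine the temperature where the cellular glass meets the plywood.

Treat each layer as a resistance in series:
  R_conv,in = 1/(hA) = 1/(9.09·64.9) = 0.001695 K/W
  R_gypsum board = L/(kA) = 0.180/(0.156·64.9) = 0.01778 K/W
  R_cellular glass = L/(kA) = 0.270/(0.0572·64.9) = 0.07273 K/W
  R_plywood = L/(kA) = 0.213/(0.102·64.9) = 0.03218 K/W
ΣR = 0.001695 + 0.01778 + 0.07273 + 0.03218 = 0.1244 K/W
Q = ΔT/ΣR = (23.2 °C − -1.84 °C)/0.1244 = 201.3 W
From the inner boundary to the cellular glass/plywood interface, ΣR_partial = 0.09221 K/W.
T_interface = T_in − Q·ΣR_partial = 23.2 °C − (201.3)(0.09221) = 4.64 °C

T = 4.64 °C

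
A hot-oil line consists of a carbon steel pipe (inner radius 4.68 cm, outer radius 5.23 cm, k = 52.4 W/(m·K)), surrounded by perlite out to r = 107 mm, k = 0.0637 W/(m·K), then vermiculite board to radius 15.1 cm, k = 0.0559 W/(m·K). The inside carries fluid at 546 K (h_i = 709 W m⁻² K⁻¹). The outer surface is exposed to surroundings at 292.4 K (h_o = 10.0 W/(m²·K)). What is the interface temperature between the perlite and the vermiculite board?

T = 388 K

Resistance network (inner→outer):
  R'_conv,in = 1/(2πr h) = 1/(2π·0.0468·709) = 0.004797 m·K/W
  R'_carbon steel = ln(0.0523/0.0468)/(2πk) = 0.1111/(2π·52.4) = 3.375×10^-4 m·K/W
  R'_perlite = ln(0.107/0.0523)/(2πk) = 0.7158/(2π·0.0637) = 1.789 m·K/W
  R'_vermiculite board = ln(0.151/0.107)/(2πk) = 0.3445/(2π·0.0559) = 0.9807 m·K/W
  R'_conv,out = 1/(2πr h) = 1/(2π·0.151·10.0) = 0.1054 m·K/W
ΣR = 0.004797 + 3.375×10^-4 + 1.789 + 0.9807 + 0.1054 = 2.880 m·K/W
Q' = ΔT/ΣR = (546 K − 292.4 K)/2.880 = 88.06 W/m
From the inner boundary to the perlite/vermiculite board interface, ΣR_partial = 1.794 m·K/W.
T_interface = T_in − Q'·ΣR_partial = 546 K − (88.06)(1.794) = 388 K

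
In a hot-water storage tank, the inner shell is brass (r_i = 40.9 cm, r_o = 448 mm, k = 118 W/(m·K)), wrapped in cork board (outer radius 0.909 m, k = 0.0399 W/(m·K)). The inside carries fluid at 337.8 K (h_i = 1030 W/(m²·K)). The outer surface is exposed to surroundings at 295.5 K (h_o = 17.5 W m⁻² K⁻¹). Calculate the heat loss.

Series thermal resistances, inner to outer:
  R_conv,in = 1/(4πr²h) = 1/(4π·0.409²·1030) = 4.619×10^-4 K/W
  R_brass = (1/0.409 − 1/0.448)/(4πk) = 0.2128/(4π·118) = 1.435×10^-4 K/W
  R_cork board = (1/0.448 − 1/0.909)/(4πk) = 1.132/(4π·0.0399) = 2.258 K/W
  R_conv,out = 1/(4πr²h) = 1/(4π·0.909²·17.5) = 0.005503 K/W
ΣR = 4.619×10^-4 + 1.435×10^-4 + 2.258 + 0.005503 = 2.264 K/W
Q = ΔT/ΣR = (337.8 K − 295.5 K)/2.264 = 18.7 W

Q = 18.7 W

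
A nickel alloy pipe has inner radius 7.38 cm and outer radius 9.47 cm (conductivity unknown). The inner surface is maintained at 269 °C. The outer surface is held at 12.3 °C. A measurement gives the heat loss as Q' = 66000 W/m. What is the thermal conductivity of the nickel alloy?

k = 10.2 W/m·K

ΣR = ΔT/Q' = |269 − 12.3|/66000 = 0.003889 m·K/W
ln(r₂/r₁)/(2πk) = 0.003889 ⇒ k = 0.2494/(2π·0.003889) = 10.2 W/m·K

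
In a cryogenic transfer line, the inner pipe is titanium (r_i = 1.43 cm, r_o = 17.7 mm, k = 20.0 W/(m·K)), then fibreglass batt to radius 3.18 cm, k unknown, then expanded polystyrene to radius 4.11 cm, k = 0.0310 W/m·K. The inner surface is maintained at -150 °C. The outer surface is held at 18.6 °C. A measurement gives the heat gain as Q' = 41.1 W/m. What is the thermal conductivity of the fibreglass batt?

k = 0.0335 W/m·K

ΣR = ΔT/Q' = |-150 − 18.6|/41.1 = 4.102 m·K/W
Known resistances:
  R'_titanium = ln(0.0177/0.0143)/(2πk) = 0.2133/(2π·20.0) = 0.001697 m·K/W
  R'_expanded polystyrene = ln(0.0411/0.0318)/(2πk) = 0.2565/(2π·0.0310) = 1.317 m·K/W
R_fibreglass batt = ΣR − ΣR_known = 4.102 − 1.319 = 2.783 m·K/W
ln(r₂/r₁)/(2πk) = 2.783 ⇒ k = 0.5859/(2π·2.783) = 0.0335 W/m·K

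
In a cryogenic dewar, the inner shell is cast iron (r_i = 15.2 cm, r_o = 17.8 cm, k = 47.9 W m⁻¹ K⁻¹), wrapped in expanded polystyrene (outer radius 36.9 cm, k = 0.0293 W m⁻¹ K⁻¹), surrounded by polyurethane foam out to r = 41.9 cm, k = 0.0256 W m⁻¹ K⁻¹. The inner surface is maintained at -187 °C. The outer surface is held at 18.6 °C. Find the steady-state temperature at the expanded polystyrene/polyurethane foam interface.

T = -4.6 °C

Series thermal resistances, inner to outer:
  R_cast iron = (1/0.152 − 1/0.178)/(4πk) = 0.9610/(4π·47.9) = 0.001596 K/W
  R_expanded polystyrene = (1/0.178 − 1/0.369)/(4πk) = 2.908/(4π·0.0293) = 7.898 K/W
  R_polyurethane foam = (1/0.369 − 1/0.419)/(4πk) = 0.3234/(4π·0.0256) = 1.005 K/W
ΣR = 0.001596 + 7.898 + 1.005 = 8.905 K/W
Q = ΔT/ΣR = (-187 °C − 18.6 °C)/8.905 = -23.09 W
From the inner boundary to the expanded polystyrene/polyurethane foam interface, ΣR_partial = 7.900 K/W.
T_interface = T_in − Q·ΣR_partial = -187 °C − (-23.09)(7.900) = -4.6 °C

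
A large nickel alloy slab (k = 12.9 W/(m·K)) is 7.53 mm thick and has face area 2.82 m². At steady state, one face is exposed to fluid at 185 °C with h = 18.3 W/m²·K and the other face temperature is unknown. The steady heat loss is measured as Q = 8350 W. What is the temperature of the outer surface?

Sum the resistances:
  R_conv,in = 1/(hA) = 1/(18.3·2.82) = 0.01938 K/W
  R_nickel alloy = L/(kA) = 0.00753/(12.9·2.82) = 2.070×10^-4 K/W
ΣR = 0.01958 K/W
ΔT = Q·ΣR = 8350 × 0.01958 = 163.5 K
Heat flows outward, so T_out = T_in − ΔT = 185 − 163.5 = 21.5 °C

T_out = 21.5 °C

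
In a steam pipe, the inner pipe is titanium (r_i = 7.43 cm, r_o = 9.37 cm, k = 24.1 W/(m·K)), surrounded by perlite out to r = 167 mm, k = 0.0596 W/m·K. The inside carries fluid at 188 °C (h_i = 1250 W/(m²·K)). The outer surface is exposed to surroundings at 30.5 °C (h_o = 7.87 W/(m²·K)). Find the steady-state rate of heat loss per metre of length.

Q' = 94.5 W/m

Series thermal resistances, inner to outer:
  R'_conv,in = 1/(2πr h) = 1/(2π·0.0743·1250) = 0.001714 m·K/W
  R'_titanium = ln(0.0937/0.0743)/(2πk) = 0.2320/(2π·24.1) = 0.001532 m·K/W
  R'_perlite = ln(0.167/0.0937)/(2πk) = 0.5779/(2π·0.0596) = 1.543 m·K/W
  R'_conv,out = 1/(2πr h) = 1/(2π·0.167·7.87) = 0.1211 m·K/W
ΣR = 0.001714 + 0.001532 + 1.543 + 0.1211 = 1.667 m·K/W
Q' = ΔT/ΣR = (188 °C − 30.5 °C)/1.667 = 94.5 W/m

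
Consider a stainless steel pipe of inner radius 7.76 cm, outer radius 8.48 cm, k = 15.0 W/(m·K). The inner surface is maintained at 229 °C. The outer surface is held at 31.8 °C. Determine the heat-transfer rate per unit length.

Q' = 209 kW/m

Q' = 2πk·ΔT/ln(r₂/r₁) = 2π × 15.0 × 197.2 / ln(0.0848/0.0776) = 2.09×10^5 W/m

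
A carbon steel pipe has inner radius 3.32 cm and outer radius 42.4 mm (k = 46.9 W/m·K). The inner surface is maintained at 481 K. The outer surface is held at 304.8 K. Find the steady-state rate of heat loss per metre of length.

Q' = 2πk·ΔT/ln(r₂/r₁) = 2π × 46.9 × 176.2 / ln(0.0424/0.0332) = 2.12×10^5 W/m

Q' = 212 kW/m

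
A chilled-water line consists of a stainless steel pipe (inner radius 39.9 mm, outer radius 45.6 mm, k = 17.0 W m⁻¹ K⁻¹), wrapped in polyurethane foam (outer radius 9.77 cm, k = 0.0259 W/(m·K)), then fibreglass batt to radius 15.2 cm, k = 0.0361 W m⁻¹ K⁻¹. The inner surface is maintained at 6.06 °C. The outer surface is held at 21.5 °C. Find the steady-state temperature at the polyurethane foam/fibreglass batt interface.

T = 17.0 °C

Series thermal resistances, inner to outer:
  R'_stainless steel = ln(0.0456/0.0399)/(2πk) = 0.1335/(2π·17.0) = 0.001250 m·K/W
  R'_polyurethane foam = ln(0.0977/0.0456)/(2πk) = 0.7620/(2π·0.0259) = 4.682 m·K/W
  R'_fibreglass batt = ln(0.152/0.0977)/(2πk) = 0.4420/(2π·0.0361) = 1.949 m·K/W
ΣR = 0.001250 + 4.682 + 1.949 = 6.632 m·K/W
Q' = ΔT/ΣR = (6.06 °C − 21.5 °C)/6.632 = -2.328 W/m
From the inner boundary to the polyurethane foam/fibreglass batt interface, ΣR_partial = 4.683 m·K/W.
T_interface = T_in − Q'·ΣR_partial = 6.06 °C − (-2.328)(4.683) = 17.0 °C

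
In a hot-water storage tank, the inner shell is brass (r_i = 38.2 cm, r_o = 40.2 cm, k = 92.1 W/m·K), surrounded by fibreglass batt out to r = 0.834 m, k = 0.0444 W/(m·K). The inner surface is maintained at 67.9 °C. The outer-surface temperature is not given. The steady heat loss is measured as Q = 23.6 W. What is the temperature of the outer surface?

T_out = 13.4 °C

Sum the resistances:
  R_brass = (1/0.382 − 1/0.402)/(4πk) = 0.1302/(4π·92.1) = 1.125×10^-4 K/W
  R_fibreglass batt = (1/0.402 − 1/0.834)/(4πk) = 1.289/(4π·0.0444) = 2.309 K/W
ΣR = 2.310 K/W
ΔT = Q·ΣR = 23.6 × 2.310 = 54.52 K
Heat flows outward, so T_out = T_in − ΔT = 67.9 − 54.52 = 13.4 °C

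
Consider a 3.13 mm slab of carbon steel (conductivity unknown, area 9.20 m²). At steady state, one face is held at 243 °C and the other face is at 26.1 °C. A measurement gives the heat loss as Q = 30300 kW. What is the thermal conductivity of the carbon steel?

ΣR = ΔT/Q = |243 − 26.1|/3.03×10^7 = 7.158×10^-6 K/W
L/(kA) = 7.158×10^-6 ⇒ k = 0.00313/(7.158×10^-6·9.20) = 47.5 W/m·K

k = 47.5 W/m·K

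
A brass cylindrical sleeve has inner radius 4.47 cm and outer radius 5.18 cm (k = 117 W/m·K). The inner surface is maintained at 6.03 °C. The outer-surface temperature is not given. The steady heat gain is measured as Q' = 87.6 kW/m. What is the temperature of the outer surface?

Sum the resistances:
  R'_brass = ln(0.0518/0.0447)/(2πk) = 0.1474/(2π·117) = 2.005×10^-4 m·K/W
ΣR = 2.005×10^-4 m·K/W
ΔT = Q'·ΣR = 87600 × 2.005×10^-4 = 17.56 K
Heat flows inward, so T_out = T_in + ΔT = 6.03 + 17.56 = 23.6 °C

T_out = 23.6 °C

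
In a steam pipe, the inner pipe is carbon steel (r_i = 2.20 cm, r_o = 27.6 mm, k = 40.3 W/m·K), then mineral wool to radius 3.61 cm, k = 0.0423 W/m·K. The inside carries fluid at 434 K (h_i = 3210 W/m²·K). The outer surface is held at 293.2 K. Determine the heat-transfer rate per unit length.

Q' = 139 W/m

Treat each layer as a resistance in series:
  R'_conv,in = 1/(2πr h) = 1/(2π·0.0220·3210) = 0.002254 m·K/W
  R'_carbon steel = ln(0.0276/0.0220)/(2πk) = 0.2268/(2π·40.3) = 8.956×10^-4 m·K/W
  R'_mineral wool = ln(0.0361/0.0276)/(2πk) = 0.2685/(2π·0.0423) = 1.010 m·K/W
ΣR = 0.002254 + 8.956×10^-4 + 1.010 = 1.013 m·K/W
Q' = ΔT/ΣR = (434 K − 293.2 K)/1.013 = 139 W/m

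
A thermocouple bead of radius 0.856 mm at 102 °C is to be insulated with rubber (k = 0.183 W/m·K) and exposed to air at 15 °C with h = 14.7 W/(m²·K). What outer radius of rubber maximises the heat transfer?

For a sphere, r_cr = 2k_ins/h = 2·0.183/14.7 = 0.0249 m = 2.49 cm

r_cr = 2.49 cm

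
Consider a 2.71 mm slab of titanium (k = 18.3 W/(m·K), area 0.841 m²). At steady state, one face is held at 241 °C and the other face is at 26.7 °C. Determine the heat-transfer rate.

Q = kA·ΔT/L = 18.3 × 0.841 × |241 °C − 26.7 °C| / 0.00271 = 1.22×10^6 W

Q = 1.22×10^6 W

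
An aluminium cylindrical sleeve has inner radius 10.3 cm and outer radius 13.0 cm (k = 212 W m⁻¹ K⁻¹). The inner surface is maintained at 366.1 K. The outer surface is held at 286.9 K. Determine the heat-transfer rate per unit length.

Q' = 453 kW/m

Q' = 2πk·ΔT/ln(r₂/r₁) = 2π × 212 × 79.2 / ln(0.130/0.103) = 4.53×10^5 W/m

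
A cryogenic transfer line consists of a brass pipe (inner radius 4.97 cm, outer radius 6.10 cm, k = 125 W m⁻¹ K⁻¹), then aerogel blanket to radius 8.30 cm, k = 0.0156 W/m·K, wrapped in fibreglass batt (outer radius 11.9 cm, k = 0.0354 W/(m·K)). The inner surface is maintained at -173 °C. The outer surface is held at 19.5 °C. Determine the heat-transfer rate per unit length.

Treat each layer as a resistance in series:
  R'_brass = ln(0.0610/0.0497)/(2πk) = 0.2049/(2π·125) = 2.608×10^-4 m·K/W
  R'_aerogel blanket = ln(0.0830/0.0610)/(2πk) = 0.3080/(2π·0.0156) = 3.142 m·K/W
  R'_fibreglass batt = ln(0.119/0.0830)/(2πk) = 0.3603/(2π·0.0354) = 1.620 m·K/W
ΣR = 2.608×10^-4 + 3.142 + 1.620 = 4.762 m·K/W
Q' = ΔT/ΣR = (-173 °C − 19.5 °C)/4.762 = -40.4 W/m
(Negative Q' ⇒ heat flows inward; heat gain = 40.4 W/m.)

Q' = 40.4 W/m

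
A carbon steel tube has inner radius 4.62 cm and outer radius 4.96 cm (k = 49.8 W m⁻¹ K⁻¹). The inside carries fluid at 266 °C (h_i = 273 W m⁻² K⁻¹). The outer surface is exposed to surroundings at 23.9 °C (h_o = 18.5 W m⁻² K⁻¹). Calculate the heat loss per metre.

Resistance network (inner→outer):
  R'_conv,in = 1/(2πr h) = 1/(2π·0.0462·273) = 0.01262 m·K/W
  R'_carbon steel = ln(0.0496/0.0462)/(2πk) = 0.07101/(2π·49.8) = 2.269×10^-4 m·K/W
  R'_conv,out = 1/(2πr h) = 1/(2π·0.0496·18.5) = 0.1734 m·K/W
ΣR = 0.01262 + 2.269×10^-4 + 0.1734 = 0.1862 m·K/W
Q' = ΔT/ΣR = (266 °C − 23.9 °C)/0.1862 = 1300 W/m

Q' = 1300 W/m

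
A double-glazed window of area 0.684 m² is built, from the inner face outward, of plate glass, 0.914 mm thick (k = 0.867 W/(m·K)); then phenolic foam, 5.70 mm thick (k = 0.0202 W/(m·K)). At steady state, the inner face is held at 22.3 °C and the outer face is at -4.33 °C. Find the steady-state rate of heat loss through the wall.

Q = 64.3 W

Treat each layer as a resistance in series:
  R_plate glass = L/(kA) = 9.14×10^-4/(0.867·0.684) = 0.001541 K/W
  R_phenolic foam = L/(kA) = 0.00570/(0.0202·0.684) = 0.4125 K/W
ΣR = 0.001541 + 0.4125 = 0.4140 K/W
Q = ΔT/ΣR = (22.3 °C − -4.33 °C)/0.4140 = 64.3 W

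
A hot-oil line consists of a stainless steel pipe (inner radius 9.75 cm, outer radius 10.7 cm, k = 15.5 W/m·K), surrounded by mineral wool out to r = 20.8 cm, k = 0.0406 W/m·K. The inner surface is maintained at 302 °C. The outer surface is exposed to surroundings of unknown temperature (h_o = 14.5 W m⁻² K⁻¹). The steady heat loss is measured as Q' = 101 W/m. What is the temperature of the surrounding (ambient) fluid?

T_out = 33.4 °C

Sum the resistances:
  R'_stainless steel = ln(0.107/0.0975)/(2πk) = 0.09298/(2π·15.5) = 9.547×10^-4 m·K/W
  R'_mineral wool = ln(0.208/0.107)/(2πk) = 0.6647/(2π·0.0406) = 2.606 m·K/W
  R'_conv,out = 1/(2πr h) = 1/(2π·0.208·14.5) = 0.05277 m·K/W
ΣR = 2.659 m·K/W
ΔT = Q'·ΣR = 101 × 2.659 = 268.6 K
Heat flows outward, so T_out = T_in − ΔT = 302 − 268.6 = 33.4 °C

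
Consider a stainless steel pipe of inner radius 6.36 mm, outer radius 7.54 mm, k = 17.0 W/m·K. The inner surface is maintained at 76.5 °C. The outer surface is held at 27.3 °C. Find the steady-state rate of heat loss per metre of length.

Q' = 2πk·ΔT/ln(r₂/r₁) = 2π × 17.0 × 49.2 / ln(0.00754/0.00636) = 30900 W/m

Q' = 30.9 kW/m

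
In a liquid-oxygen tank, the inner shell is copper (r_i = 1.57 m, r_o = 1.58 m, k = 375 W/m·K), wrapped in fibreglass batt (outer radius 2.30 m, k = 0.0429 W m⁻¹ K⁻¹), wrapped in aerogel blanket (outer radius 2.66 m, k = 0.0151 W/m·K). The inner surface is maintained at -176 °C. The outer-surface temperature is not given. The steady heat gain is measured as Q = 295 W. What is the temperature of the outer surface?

Series resistances:
  R_copper = (1/1.57 − 1/1.58)/(4πk) = 0.004031/(4π·375) = 8.555×10^-7 K/W
  R_fibreglass batt = (1/1.58 − 1/2.30)/(4πk) = 0.1981/(4π·0.0429) = 0.3675 K/W
  R_aerogel blanket = (1/2.30 − 1/2.66)/(4πk) = 0.05884/(4π·0.0151) = 0.3101 K/W
ΣR = 0.6776 K/W
ΔT = Q·ΣR = 295 × 0.6776 = 199.9 K
Heat flows inward, so T_out = T_in + ΔT = -176 + 199.9 = 23.9 °C

T_out = 23.9 °C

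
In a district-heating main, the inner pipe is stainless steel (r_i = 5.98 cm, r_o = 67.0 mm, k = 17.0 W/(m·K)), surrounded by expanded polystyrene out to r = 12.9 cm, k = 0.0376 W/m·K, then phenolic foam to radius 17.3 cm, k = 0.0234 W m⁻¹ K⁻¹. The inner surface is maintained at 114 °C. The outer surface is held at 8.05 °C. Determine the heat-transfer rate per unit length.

Q' = 22.2 W/m

Treat each layer as a resistance in series:
  R'_stainless steel = ln(0.0670/0.0598)/(2πk) = 0.1137/(2π·17.0) = 0.001064 m·K/W
  R'_expanded polystyrene = ln(0.129/0.0670)/(2πk) = 0.6551/(2π·0.0376) = 2.773 m·K/W
  R'_phenolic foam = ln(0.173/0.129)/(2πk) = 0.2935/(2π·0.0234) = 1.996 m·K/W
ΣR = 0.001064 + 2.773 + 1.996 = 4.770 m·K/W
Q' = ΔT/ΣR = (114 °C − 8.05 °C)/4.770 = 22.2 W/m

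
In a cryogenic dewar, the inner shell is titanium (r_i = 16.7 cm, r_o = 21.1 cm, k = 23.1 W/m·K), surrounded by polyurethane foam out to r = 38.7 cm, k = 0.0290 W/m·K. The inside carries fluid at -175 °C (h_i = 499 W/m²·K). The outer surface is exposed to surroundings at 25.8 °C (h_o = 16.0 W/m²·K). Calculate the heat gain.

Q = 33.7 W

Treat each layer as a resistance in series:
  R_conv,in = 1/(4πr²h) = 1/(4π·0.167²·499) = 0.005718 K/W
  R_titanium = (1/0.167 − 1/0.211)/(4πk) = 1.249/(4π·23.1) = 0.004302 K/W
  R_polyurethane foam = (1/0.211 − 1/0.387)/(4πk) = 2.155/(4π·0.0290) = 5.914 K/W
  R_conv,out = 1/(4πr²h) = 1/(4π·0.387²·16.0) = 0.03321 K/W
ΣR = 0.005718 + 0.004302 + 5.914 + 0.03321 = 5.957 K/W
Q = ΔT/ΣR = (-175 °C − 25.8 °C)/5.957 = -33.7 W
(Negative Q ⇒ heat flows inward; heat gain = 33.7 W.)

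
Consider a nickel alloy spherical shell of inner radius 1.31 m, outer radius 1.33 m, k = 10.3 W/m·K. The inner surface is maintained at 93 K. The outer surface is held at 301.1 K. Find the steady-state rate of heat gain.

Q = 4πk·ΔT/(1/r₁ − 1/r₂) = 4π × 10.3 × 208.1 / (1/1.31 − 1/1.33) = 2.35×10^6 W

Q = 2.35×10^6 W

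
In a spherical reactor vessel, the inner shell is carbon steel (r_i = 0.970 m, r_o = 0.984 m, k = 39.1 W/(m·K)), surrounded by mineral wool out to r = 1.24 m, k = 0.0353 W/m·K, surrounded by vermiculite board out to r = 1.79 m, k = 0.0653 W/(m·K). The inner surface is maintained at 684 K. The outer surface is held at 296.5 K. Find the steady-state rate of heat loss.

Q = 500 W

Series thermal resistances, inner to outer:
  R_carbon steel = (1/0.970 − 1/0.984)/(4πk) = 0.01467/(4π·39.1) = 2.985×10^-5 K/W
  R_mineral wool = (1/0.984 − 1/1.24)/(4πk) = 0.2098/(4π·0.0353) = 0.4730 K/W
  R_vermiculite board = (1/1.24 − 1/1.79)/(4πk) = 0.2478/(4π·0.0653) = 0.3020 K/W
ΣR = 2.985×10^-5 + 0.4730 + 0.3020 = 0.7750 K/W
Q = ΔT/ΣR = (684 K − 296.5 K)/0.7750 = 500 W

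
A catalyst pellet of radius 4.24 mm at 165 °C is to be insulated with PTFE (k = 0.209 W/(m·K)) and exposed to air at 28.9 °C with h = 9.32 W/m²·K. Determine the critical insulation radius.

For a sphere, r_cr = 2k_ins/h = 2·0.209/9.32 = 0.0448 m = 4.48 cm

r_cr = 4.48 cm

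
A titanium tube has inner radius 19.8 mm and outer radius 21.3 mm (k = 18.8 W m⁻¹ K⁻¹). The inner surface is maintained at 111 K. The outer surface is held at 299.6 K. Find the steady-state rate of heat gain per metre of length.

Q' = 2πk·ΔT/ln(r₂/r₁) = 2π × 18.8 × 188.6 / ln(0.0213/0.0198) = 3.05×10^5 W/m

Q' = 305 kW/m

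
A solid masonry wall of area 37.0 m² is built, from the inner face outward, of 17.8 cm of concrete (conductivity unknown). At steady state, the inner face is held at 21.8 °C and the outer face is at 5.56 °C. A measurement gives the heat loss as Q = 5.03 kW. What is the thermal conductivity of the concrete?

k = 1.49 W/m·K

ΣR = ΔT/Q = |21.8 − 5.56|/5030 = 0.003229 K/W
L/(kA) = 0.003229 ⇒ k = 0.178/(0.003229·37.0) = 1.49 W/m·K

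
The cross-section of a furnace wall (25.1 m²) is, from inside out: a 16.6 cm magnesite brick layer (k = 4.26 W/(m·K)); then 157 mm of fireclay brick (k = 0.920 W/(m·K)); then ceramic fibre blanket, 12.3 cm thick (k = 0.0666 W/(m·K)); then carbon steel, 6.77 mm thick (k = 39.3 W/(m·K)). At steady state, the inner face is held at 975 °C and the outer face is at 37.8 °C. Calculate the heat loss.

Resistance network (inner→outer):
  R_magnesite brick = L/(kA) = 0.166/(4.26·25.1) = 0.001552 K/W
  R_fireclay brick = L/(kA) = 0.157/(0.920·25.1) = 0.006799 K/W
  R_ceramic fibre blanket = L/(kA) = 0.123/(0.0666·25.1) = 0.07358 K/W
  R_carbon steel = L/(kA) = 0.00677/(39.3·25.1) = 6.863×10^-6 K/W
ΣR = 0.001552 + 0.006799 + 0.07358 + 6.863×10^-6 = 0.08194 K/W
Q = ΔT/ΣR = (975 °C − 37.8 °C)/0.08194 = 11400 W

Q = 11.4 kW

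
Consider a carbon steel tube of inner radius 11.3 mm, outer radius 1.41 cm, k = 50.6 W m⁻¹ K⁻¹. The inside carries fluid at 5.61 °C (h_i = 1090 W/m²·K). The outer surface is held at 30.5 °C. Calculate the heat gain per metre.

Q' = 1830 W/m

Resistance network (inner→outer):
  R'_conv,in = 1/(2πr h) = 1/(2π·0.0113·1090) = 0.01292 m·K/W
  R'_carbon steel = ln(0.0141/0.0113)/(2πk) = 0.2214/(2π·50.6) = 6.963×10^-4 m·K/W
ΣR = 0.01292 + 6.963×10^-4 = 0.01362 m·K/W
Q' = ΔT/ΣR = (5.61 °C − 30.5 °C)/0.01362 = -1830 W/m
(Negative Q' ⇒ heat flows inward; heat gain = 1830 W/m.)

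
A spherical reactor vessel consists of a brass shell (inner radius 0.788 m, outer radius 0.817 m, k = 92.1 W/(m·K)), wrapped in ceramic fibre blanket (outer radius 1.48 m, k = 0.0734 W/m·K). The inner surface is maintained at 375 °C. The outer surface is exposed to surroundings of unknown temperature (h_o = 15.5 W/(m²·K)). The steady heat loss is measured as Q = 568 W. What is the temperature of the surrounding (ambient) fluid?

T_out = 36.0 °C

Sum the resistances:
  R_brass = (1/0.788 − 1/0.817)/(4πk) = 0.04505/(4π·92.1) = 3.892×10^-5 K/W
  R_ceramic fibre blanket = (1/0.817 − 1/1.48)/(4πk) = 0.5483/(4π·0.0734) = 0.5945 K/W
  R_conv,out = 1/(4πr²h) = 1/(4π·1.48²·15.5) = 0.002344 K/W
ΣR = 0.5968 K/W
ΔT = Q·ΣR = 568 × 0.5968 = 339.0 K
Heat flows outward, so T_out = T_in − ΔT = 375 − 339.0 = 36.0 °C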